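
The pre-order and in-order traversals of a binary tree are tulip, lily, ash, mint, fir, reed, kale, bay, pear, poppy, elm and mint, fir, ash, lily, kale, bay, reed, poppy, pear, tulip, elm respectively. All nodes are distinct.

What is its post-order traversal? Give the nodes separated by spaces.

The first element of pre-order is the root; it splits in-order into left and right subtrees.
Root tulip: left subtree has 9 nodes {mint, fir, ash, lily, kale, bay, reed, poppy, pear}, right has 1 {elm}.
  Root lily: left subtree has 3 nodes {mint, fir, ash}, right has 5 {kale, bay, reed, poppy, pear}.
    Root ash: left subtree has 2 nodes {mint, fir}, right has 0 { }.
      Root mint: left subtree has 0 nodes { }, right has 1 {fir}.
    Root reed: left subtree has 2 nodes {kale, bay}, right has 2 {poppy, pear}.
      Root kale: left subtree has 0 nodes { }, right has 1 {bay}.
      Root pear: left subtree has 1 node {poppy}, right has 0 { }.

fir mint ash bay kale poppy pear reed lily elm tulip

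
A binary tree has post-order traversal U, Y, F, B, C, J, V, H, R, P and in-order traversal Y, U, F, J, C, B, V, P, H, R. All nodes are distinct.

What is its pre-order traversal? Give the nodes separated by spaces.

The last element of post-order is the root; it splits in-order into left and right subtrees.
Root P: left subtree has 7 nodes {Y, U, F, J, C, B, V}, right has 2 {H, R}.
  Root V: left subtree has 6 nodes {Y, U, F, J, C, B}, right has 0 { }.
    Root J: left subtree has 3 nodes {Y, U, F}, right has 2 {C, B}.
      Root F: left subtree has 2 nodes {Y, U}, right has 0 { }.
        Root Y: left subtree has 0 nodes { }, right has 1 {U}.
      Root C: left subtree has 0 nodes { }, right has 1 {B}.
  Root R: left subtree has 1 node {H}, right has 0 { }.

P V J F Y U C B R H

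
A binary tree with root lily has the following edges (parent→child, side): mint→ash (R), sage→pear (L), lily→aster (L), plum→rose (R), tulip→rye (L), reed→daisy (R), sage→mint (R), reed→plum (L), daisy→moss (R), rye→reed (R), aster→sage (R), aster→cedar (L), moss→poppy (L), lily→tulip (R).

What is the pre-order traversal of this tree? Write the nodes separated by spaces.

Pre-order visits the node, then its left subtree, then its right subtree.
Visit lily.
At lily: go left to aster.
  Visit aster.
  At aster: go left to cedar.
    cedar is a leaf — visit cedar.
  At aster: go right to sage.
    Visit sage.
    At sage: go left to pear.
      pear is a leaf — visit pear.
    At sage: go right to mint.
      Visit mint.
      At mint: no left child.
      At mint: go right to ash.
        ash is a leaf — visit ash.
At lily: go right to tulip.
  Visit tulip.
  At tulip: go left to rye.
    Visit rye.
    At rye: no left child.
    At rye: go right to reed.
      Visit reed.
      At reed: go left to plum.
        Visit plum.
        At plum: no left child.
        At plum: go right to rose.
          rose is a leaf — visit rose.
      At reed: go right to daisy.
        Visit daisy.
        At daisy: no left child.
        At daisy: go right to moss.
          Visit moss.
          At moss: go left to poppy.
            poppy is a leaf — visit poppy.
          At moss: no right child.
  At tulip: no right child.

lily aster cedar sage pear mint ash tulip rye reed plum rose daisy moss poppy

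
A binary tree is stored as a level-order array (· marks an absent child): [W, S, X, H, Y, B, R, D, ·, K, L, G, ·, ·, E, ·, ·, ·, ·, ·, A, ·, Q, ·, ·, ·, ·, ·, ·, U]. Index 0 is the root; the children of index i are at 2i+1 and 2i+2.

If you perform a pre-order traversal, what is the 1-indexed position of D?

Pre-order visits the node, then its left subtree, then its right subtree.
Visit W.
At W: go left to S.
  Visit S.
  At S: go left to H.
    Visit H.
    At H: go left to D.
      D is a leaf — visit D.
    At H: no right child.
  At S: go right to Y.
    Visit Y.
    At Y: go left to K.
      Visit K.
      At K: no left child.
      At K: go right to A.
        A is a leaf — visit A.
    At Y: go right to L.
      Visit L.
      At L: no left child.
      At L: go right to Q.
        Q is a leaf — visit Q.
At W: go right to X.
  Visit X.
  At X: go left to B.
    Visit B.
    At B: go left to G.
      G is a leaf — visit G.
    At B: no right child.
  At X: go right to R.
    Visit R.
    At R: no left child.
    At R: go right to E.
      Visit E.
      At E: go left to U.
        U is a leaf — visit U.
      At E: no right child.
Full pre-order sequence: W, S, H, D, Y, K, A, L, Q, X, B, G, R, E, U.

4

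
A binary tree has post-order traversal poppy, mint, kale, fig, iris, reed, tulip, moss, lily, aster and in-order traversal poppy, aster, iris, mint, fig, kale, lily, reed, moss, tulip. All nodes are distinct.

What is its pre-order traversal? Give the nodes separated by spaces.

The last element of post-order is the root; it splits in-order into left and right subtrees.
Root aster: left subtree has 1 node {poppy}, right has 8 {iris, mint, fig, kale, lily, reed, moss, tulip}.
  Root lily: left subtree has 4 nodes {iris, mint, fig, kale}, right has 3 {reed, moss, tulip}.
    Root iris: left subtree has 0 nodes { }, right has 3 {mint, fig, kale}.
      Root fig: left subtree has 1 node {mint}, right has 1 {kale}.
    Root moss: left subtree has 1 node {reed}, right has 1 {tulip}.

aster poppy lily iris fig mint kale moss reed tulip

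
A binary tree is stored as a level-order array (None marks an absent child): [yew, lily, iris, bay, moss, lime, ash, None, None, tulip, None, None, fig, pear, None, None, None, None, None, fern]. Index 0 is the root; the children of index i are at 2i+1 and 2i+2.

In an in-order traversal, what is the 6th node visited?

yew

In-order visits the left subtree, then the node, then the right subtree.
At yew: go left to lily.
  At lily: go left to bay.
    bay is a leaf — visit bay.
  Visit lily.
  At lily: go right to moss.
    At moss: go left to tulip.
      At tulip: go left to fern.
        fern is a leaf — visit fern.
      Visit tulip.
      At tulip: no right child.
    Visit moss.
    At moss: no right child.
Visit yew.
At yew: go right to iris.
  At iris: go left to lime.
    At lime: no left child.
    Visit lime.
    At lime: go right to fig.
      fig is a leaf — visit fig.
  Visit iris.
  At iris: go right to ash.
    At ash: go left to pear.
      pear is a leaf — visit pear.
    Visit ash.
    At ash: no right child.
Full in-order sequence: bay, lily, fern, tulip, moss, yew, lime, fig, iris, pear, ash.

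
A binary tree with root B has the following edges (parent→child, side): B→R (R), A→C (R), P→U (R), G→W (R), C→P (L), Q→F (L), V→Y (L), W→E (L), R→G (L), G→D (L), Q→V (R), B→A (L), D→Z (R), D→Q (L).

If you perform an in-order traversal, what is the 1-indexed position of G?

12

In-order visits the left subtree, then the node, then the right subtree.
At B: go left to A.
  At A: no left child.
  Visit A.
  At A: go right to C.
    At C: go left to P.
      At P: no left child.
      Visit P.
      At P: go right to U.
        U is a leaf — visit U.
    Visit C.
    At C: no right child.
Visit B.
At B: go right to R.
  At R: go left to G.
    At G: go left to D.
      At D: go left to Q.
        At Q: go left to F.
          F is a leaf — visit F.
        Visit Q.
        At Q: go right to V.
          At V: go left to Y.
            Y is a leaf — visit Y.
          Visit V.
          At V: no right child.
      Visit D.
      At D: go right to Z.
        Z is a leaf — visit Z.
    Visit G.
    At G: go right to W.
      At W: go left to E.
        E is a leaf — visit E.
      Visit W.
      At W: no right child.
  Visit R.
  At R: no right child.
Full in-order sequence: A, P, U, C, B, F, Q, Y, V, D, Z, G, E, W, R.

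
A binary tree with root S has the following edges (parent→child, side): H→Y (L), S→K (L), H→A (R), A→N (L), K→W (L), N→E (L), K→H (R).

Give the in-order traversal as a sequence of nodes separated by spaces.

In-order visits the left subtree, then the node, then the right subtree.
At S: go left to K.
  At K: go left to W.
    W is a leaf — visit W.
  Visit K.
  At K: go right to H.
    At H: go left to Y.
      Y is a leaf — visit Y.
    Visit H.
    At H: go right to A.
      At A: go left to N.
        At N: go left to E.
          E is a leaf — visit E.
        Visit N.
        At N: no right child.
      Visit A.
      At A: no right child.
Visit S.
At S: no right child.

W K Y H E N A S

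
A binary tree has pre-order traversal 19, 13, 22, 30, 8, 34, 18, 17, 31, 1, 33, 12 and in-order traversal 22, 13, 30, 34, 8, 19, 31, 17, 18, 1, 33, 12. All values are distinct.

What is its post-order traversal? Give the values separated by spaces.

22 34 8 30 13 31 17 12 33 1 18 19

The first element of pre-order is the root; it splits in-order into left and right subtrees.
Root 19: left subtree has 5 nodes {22, 13, 30, 34, 8}, right has 6 {31, 17, 18, 1, 33, 12}.
  Root 13: left subtree has 1 node {22}, right has 3 {30, 34, 8}.
    Root 30: left subtree has 0 nodes { }, right has 2 {34, 8}.
      Root 8: left subtree has 1 node {34}, right has 0 { }.
  Root 18: left subtree has 2 nodes {31, 17}, right has 3 {1, 33, 12}.
    Root 17: left subtree has 1 node {31}, right has 0 { }.
    Root 1: left subtree has 0 nodes { }, right has 2 {33, 12}.
      Root 33: left subtree has 0 nodes { }, right has 1 {12}.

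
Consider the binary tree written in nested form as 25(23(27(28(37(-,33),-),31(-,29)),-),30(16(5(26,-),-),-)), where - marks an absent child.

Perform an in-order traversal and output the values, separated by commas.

In-order visits the left subtree, then the node, then the right subtree.
At 25: go left to 23.
  At 23: go left to 27.
    At 27: go left to 28.
      At 28: go left to 37.
        At 37: no left child.
        Visit 37.
        At 37: go right to 33.
          33 is a leaf — visit 33.
      Visit 28.
      At 28: no right child.
    Visit 27.
    At 27: go right to 31.
      At 31: no left child.
      Visit 31.
      At 31: go right to 29.
        29 is a leaf — visit 29.
  Visit 23.
  At 23: no right child.
Visit 25.
At 25: go right to 30.
  At 30: go left to 16.
    At 16: go left to 5.
      At 5: go left to 26.
        26 is a leaf — visit 26.
      Visit 5.
      At 5: no right child.
    Visit 16.
    At 16: no right child.
  Visit 30.
  At 30: no right child.

37, 33, 28, 27, 31, 29, 23, 25, 26, 5, 16, 30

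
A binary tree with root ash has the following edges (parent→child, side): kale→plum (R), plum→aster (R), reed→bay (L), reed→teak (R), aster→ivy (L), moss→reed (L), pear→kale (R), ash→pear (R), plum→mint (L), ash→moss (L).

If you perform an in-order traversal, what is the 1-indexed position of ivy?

In-order visits the left subtree, then the node, then the right subtree.
At ash: go left to moss.
  At moss: go left to reed.
    At reed: go left to bay.
      bay is a leaf — visit bay.
    Visit reed.
    At reed: go right to teak.
      teak is a leaf — visit teak.
  Visit moss.
  At moss: no right child.
Visit ash.
At ash: go right to pear.
  At pear: no left child.
  Visit pear.
  At pear: go right to kale.
    At kale: no left child.
    Visit kale.
    At kale: go right to plum.
      At plum: go left to mint.
        mint is a leaf — visit mint.
      Visit plum.
      At plum: go right to aster.
        At aster: go left to ivy.
          ivy is a leaf — visit ivy.
        Visit aster.
        At aster: no right child.
Full in-order sequence: bay, reed, teak, moss, ash, pear, kale, mint, plum, ivy, aster.

10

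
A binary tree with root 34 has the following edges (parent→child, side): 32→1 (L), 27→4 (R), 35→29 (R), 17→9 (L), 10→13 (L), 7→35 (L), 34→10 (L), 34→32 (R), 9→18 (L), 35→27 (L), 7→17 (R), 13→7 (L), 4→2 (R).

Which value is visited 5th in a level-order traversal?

1

Level-order visits nodes level by level from the root, left to right within each level.
Level 0: 34
Level 1: 10, 32
Level 2: 13, 1
Level 3: 7
Level 4: 35, 17
Level 5: 27, 29, 9
Level 6: 4, 18
Level 7: 2
Full level-order sequence: 34, 10, 32, 13, 1, 7, 35, 17, 27, 29, 9, 4, 18, 2.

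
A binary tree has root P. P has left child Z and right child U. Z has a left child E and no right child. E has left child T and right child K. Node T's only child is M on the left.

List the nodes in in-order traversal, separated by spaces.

In-order visits the left subtree, then the node, then the right subtree.
At P: go left to Z.
  At Z: go left to E.
    At E: go left to T.
      At T: go left to M.
        M is a leaf — visit M.
      Visit T.
      At T: no right child.
    Visit E.
    At E: go right to K.
      K is a leaf — visit K.
  Visit Z.
  At Z: no right child.
Visit P.
At P: go right to U.
  U is a leaf — visit U.

M T E K Z P U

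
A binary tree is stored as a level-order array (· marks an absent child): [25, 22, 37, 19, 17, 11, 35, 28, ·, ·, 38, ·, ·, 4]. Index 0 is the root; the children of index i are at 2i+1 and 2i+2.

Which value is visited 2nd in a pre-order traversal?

Pre-order visits the node, then its left subtree, then its right subtree.
Visit 25.
At 25: go left to 22.
  Visit 22.
  At 22: go left to 19.
    Visit 19.
    At 19: go left to 28.
      28 is a leaf — visit 28.
    At 19: no right child.
  At 22: go right to 17.
    Visit 17.
    At 17: no left child.
    At 17: go right to 38.
      38 is a leaf — visit 38.
At 25: go right to 37.
  Visit 37.
  At 37: go left to 11.
    11 is a leaf — visit 11.
  At 37: go right to 35.
    Visit 35.
    At 35: go left to 4.
      4 is a leaf — visit 4.
    At 35: no right child.
Full pre-order sequence: 25, 22, 19, 28, 17, 38, 37, 11, 35, 4.

22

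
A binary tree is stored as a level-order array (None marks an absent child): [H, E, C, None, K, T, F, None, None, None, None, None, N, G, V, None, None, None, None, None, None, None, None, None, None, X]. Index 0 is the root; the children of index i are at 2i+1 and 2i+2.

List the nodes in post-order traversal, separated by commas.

K, E, X, N, T, G, V, F, C, H

Post-order visits the left subtree, then the right subtree, then the node.
At H: go left to E.
  At E: no left child.
  At E: go right to K.
    K is a leaf — visit K.
  Visit E.
At H: go right to C.
  At C: go left to T.
    At T: no left child.
    At T: go right to N.
      At N: go left to X.
        X is a leaf — visit X.
      At N: no right child.
      Visit N.
    Visit T.
  At C: go right to F.
    At F: go left to G.
      G is a leaf — visit G.
    At F: go right to V.
      V is a leaf — visit V.
    Visit F.
  Visit C.
Visit H.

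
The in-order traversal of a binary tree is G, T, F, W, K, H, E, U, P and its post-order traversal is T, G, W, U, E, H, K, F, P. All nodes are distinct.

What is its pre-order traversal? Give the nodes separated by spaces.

The last element of post-order is the root; it splits in-order into left and right subtrees.
Root P: left subtree has 8 nodes {G, T, F, W, K, H, E, U}, right has 0 { }.
  Root F: left subtree has 2 nodes {G, T}, right has 5 {W, K, H, E, U}.
    Root G: left subtree has 0 nodes { }, right has 1 {T}.
    Root K: left subtree has 1 node {W}, right has 3 {H, E, U}.
      Root H: left subtree has 0 nodes { }, right has 2 {E, U}.
        Root E: left subtree has 0 nodes { }, right has 1 {U}.

P F G T K W H E U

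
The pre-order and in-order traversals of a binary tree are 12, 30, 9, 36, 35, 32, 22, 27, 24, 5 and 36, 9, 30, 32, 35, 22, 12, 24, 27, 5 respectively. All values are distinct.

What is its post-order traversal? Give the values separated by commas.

The first element of pre-order is the root; it splits in-order into left and right subtrees.
Root 12: left subtree has 6 nodes {36, 9, 30, 32, 35, 22}, right has 3 {24, 27, 5}.
  Root 30: left subtree has 2 nodes {36, 9}, right has 3 {32, 35, 22}.
    Root 9: left subtree has 1 node {36}, right has 0 { }.
    Root 35: left subtree has 1 node {32}, right has 1 {22}.
  Root 27: left subtree has 1 node {24}, right has 1 {5}.

36, 9, 32, 22, 35, 30, 24, 5, 27, 12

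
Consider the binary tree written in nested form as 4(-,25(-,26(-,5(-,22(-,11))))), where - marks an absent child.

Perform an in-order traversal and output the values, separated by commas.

In-order visits the left subtree, then the node, then the right subtree.
At 4: no left child.
Visit 4.
At 4: go right to 25.
  At 25: no left child.
  Visit 25.
  At 25: go right to 26.
    At 26: no left child.
    Visit 26.
    At 26: go right to 5.
      At 5: no left child.
      Visit 5.
      At 5: go right to 22.
        At 22: no left child.
        Visit 22.
        At 22: go right to 11.
          11 is a leaf — visit 11.

4, 25, 26, 5, 22, 11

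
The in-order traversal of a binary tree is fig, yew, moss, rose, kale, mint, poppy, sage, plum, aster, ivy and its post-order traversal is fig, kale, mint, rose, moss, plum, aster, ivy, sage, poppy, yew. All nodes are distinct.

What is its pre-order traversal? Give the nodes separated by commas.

The last element of post-order is the root; it splits in-order into left and right subtrees.
Root yew: left subtree has 1 node {fig}, right has 9 {moss, rose, kale, mint, poppy, sage, plum, aster, ivy}.
  Root poppy: left subtree has 4 nodes {moss, rose, kale, mint}, right has 4 {sage, plum, aster, ivy}.
    Root moss: left subtree has 0 nodes { }, right has 3 {rose, kale, mint}.
      Root rose: left subtree has 0 nodes { }, right has 2 {kale, mint}.
        Root mint: left subtree has 1 node {kale}, right has 0 { }.
    Root sage: left subtree has 0 nodes { }, right has 3 {plum, aster, ivy}.
      Root ivy: left subtree has 2 nodes {plum, aster}, right has 0 { }.
        Root aster: left subtree has 1 node {plum}, right has 0 { }.

yew, fig, poppy, moss, rose, mint, kale, sage, ivy, aster, plum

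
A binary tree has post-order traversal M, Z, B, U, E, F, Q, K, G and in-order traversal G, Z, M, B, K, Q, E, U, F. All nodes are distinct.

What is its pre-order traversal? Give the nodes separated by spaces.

G K B Z M Q F E U

The last element of post-order is the root; it splits in-order into left and right subtrees.
Root G: left subtree has 0 nodes { }, right has 8 {Z, M, B, K, Q, E, U, F}.
  Root K: left subtree has 3 nodes {Z, M, B}, right has 4 {Q, E, U, F}.
    Root B: left subtree has 2 nodes {Z, M}, right has 0 { }.
      Root Z: left subtree has 0 nodes { }, right has 1 {M}.
    Root Q: left subtree has 0 nodes { }, right has 3 {E, U, F}.
      Root F: left subtree has 2 nodes {E, U}, right has 0 { }.
        Root E: left subtree has 0 nodes { }, right has 1 {U}.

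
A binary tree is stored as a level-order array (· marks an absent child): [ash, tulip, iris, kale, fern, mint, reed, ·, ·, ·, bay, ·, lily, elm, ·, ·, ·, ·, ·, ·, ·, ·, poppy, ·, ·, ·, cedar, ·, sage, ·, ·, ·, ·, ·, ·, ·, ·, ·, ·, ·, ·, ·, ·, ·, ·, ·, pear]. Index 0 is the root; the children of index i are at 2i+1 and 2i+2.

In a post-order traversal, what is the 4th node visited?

bay

Post-order visits the left subtree, then the right subtree, then the node.
At ash: go left to tulip.
  At tulip: go left to kale.
    kale is a leaf — visit kale.
  At tulip: go right to fern.
    At fern: no left child.
    At fern: go right to bay.
      At bay: no left child.
      At bay: go right to poppy.
        At poppy: no left child.
        At poppy: go right to pear.
          pear is a leaf — visit pear.
        Visit poppy.
      Visit bay.
    Visit fern.
  Visit tulip.
At ash: go right to iris.
  At iris: go left to mint.
    At mint: no left child.
    At mint: go right to lily.
      At lily: no left child.
      At lily: go right to cedar.
        cedar is a leaf — visit cedar.
      Visit lily.
    Visit mint.
  At iris: go right to reed.
    At reed: go left to elm.
      At elm: no left child.
      At elm: go right to sage.
        sage is a leaf — visit sage.
      Visit elm.
    At reed: no right child.
    Visit reed.
  Visit iris.
Visit ash.
Full post-order sequence: kale, pear, poppy, bay, fern, tulip, cedar, lily, mint, sage, elm, reed, iris, ash.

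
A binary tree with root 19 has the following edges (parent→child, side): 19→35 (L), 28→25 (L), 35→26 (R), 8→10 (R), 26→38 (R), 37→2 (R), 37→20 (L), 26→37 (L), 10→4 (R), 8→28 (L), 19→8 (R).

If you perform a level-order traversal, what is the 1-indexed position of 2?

12

Level-order visits nodes level by level from the root, left to right within each level.
Level 0: 19
Level 1: 35, 8
Level 2: 26, 28, 10
Level 3: 37, 38, 25, 4
Level 4: 20, 2
Full level-order sequence: 19, 35, 8, 26, 28, 10, 37, 38, 25, 4, 20, 2.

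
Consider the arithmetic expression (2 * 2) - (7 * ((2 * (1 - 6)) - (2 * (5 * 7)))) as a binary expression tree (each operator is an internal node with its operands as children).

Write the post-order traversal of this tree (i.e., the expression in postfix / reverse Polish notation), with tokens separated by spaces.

Post-order on an expression tree gives postfix notation: for each operator, emit left operand, right operand, then the operator.

2 2 * 7 2 1 6 - * 2 5 7 * * - * -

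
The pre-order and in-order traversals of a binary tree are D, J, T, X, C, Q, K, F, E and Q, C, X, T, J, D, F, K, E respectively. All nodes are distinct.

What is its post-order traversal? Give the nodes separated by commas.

Q, C, X, T, J, F, E, K, D

The first element of pre-order is the root; it splits in-order into left and right subtrees.
Root D: left subtree has 5 nodes {Q, C, X, T, J}, right has 3 {F, K, E}.
  Root J: left subtree has 4 nodes {Q, C, X, T}, right has 0 { }.
    Root T: left subtree has 3 nodes {Q, C, X}, right has 0 { }.
      Root X: left subtree has 2 nodes {Q, C}, right has 0 { }.
        Root C: left subtree has 1 node {Q}, right has 0 { }.
  Root K: left subtree has 1 node {F}, right has 1 {E}.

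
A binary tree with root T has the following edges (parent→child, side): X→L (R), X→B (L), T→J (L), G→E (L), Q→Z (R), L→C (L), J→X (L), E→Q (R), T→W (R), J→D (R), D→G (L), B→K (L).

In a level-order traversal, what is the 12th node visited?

Level-order visits nodes level by level from the root, left to right within each level.
Level 0: T
Level 1: J, W
Level 2: X, D
Level 3: B, L, G
Level 4: K, C, E
Level 5: Q
Level 6: Z
Full level-order sequence: T, J, W, X, D, B, L, G, K, C, E, Q, Z.

Q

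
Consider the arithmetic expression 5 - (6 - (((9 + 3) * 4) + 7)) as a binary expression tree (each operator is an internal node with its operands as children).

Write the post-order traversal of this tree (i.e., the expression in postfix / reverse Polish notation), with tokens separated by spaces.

5 6 9 3 + 4 * 7 + - -

Post-order on an expression tree gives postfix notation: for each operator, emit left operand, right operand, then the operator.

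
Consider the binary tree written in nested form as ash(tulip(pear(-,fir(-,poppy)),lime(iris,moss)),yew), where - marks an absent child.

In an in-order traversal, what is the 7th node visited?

moss

In-order visits the left subtree, then the node, then the right subtree.
At ash: go left to tulip.
  At tulip: go left to pear.
    At pear: no left child.
    Visit pear.
    At pear: go right to fir.
      At fir: no left child.
      Visit fir.
      At fir: go right to poppy.
        poppy is a leaf — visit poppy.
  Visit tulip.
  At tulip: go right to lime.
    At lime: go left to iris.
      iris is a leaf — visit iris.
    Visit lime.
    At lime: go right to moss.
      moss is a leaf — visit moss.
Visit ash.
At ash: go right to yew.
  yew is a leaf — visit yew.
Full in-order sequence: pear, fir, poppy, tulip, iris, lime, moss, ash, yew.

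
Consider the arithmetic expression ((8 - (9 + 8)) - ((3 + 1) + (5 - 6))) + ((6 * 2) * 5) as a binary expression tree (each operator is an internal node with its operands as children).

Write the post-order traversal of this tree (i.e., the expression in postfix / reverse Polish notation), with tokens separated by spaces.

Post-order on an expression tree gives postfix notation: for each operator, emit left operand, right operand, then the operator.

8 9 8 + - 3 1 + 5 6 - + - 6 2 * 5 * +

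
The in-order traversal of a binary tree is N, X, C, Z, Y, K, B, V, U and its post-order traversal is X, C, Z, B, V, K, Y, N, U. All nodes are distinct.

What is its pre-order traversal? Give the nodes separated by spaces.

The last element of post-order is the root; it splits in-order into left and right subtrees.
Root U: left subtree has 8 nodes {N, X, C, Z, Y, K, B, V}, right has 0 { }.
  Root N: left subtree has 0 nodes { }, right has 7 {X, C, Z, Y, K, B, V}.
    Root Y: left subtree has 3 nodes {X, C, Z}, right has 3 {K, B, V}.
      Root Z: left subtree has 2 nodes {X, C}, right has 0 { }.
        Root C: left subtree has 1 node {X}, right has 0 { }.
      Root K: left subtree has 0 nodes { }, right has 2 {B, V}.
        Root V: left subtree has 1 node {B}, right has 0 { }.

U N Y Z C X K V B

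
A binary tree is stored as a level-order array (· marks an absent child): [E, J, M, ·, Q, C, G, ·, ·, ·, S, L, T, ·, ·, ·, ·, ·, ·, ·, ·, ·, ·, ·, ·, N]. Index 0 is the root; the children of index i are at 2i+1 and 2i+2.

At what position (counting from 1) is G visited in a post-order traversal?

8

Post-order visits the left subtree, then the right subtree, then the node.
At E: go left to J.
  At J: no left child.
  At J: go right to Q.
    At Q: no left child.
    At Q: go right to S.
      S is a leaf — visit S.
    Visit Q.
  Visit J.
At E: go right to M.
  At M: go left to C.
    At C: go left to L.
      L is a leaf — visit L.
    At C: go right to T.
      At T: go left to N.
        N is a leaf — visit N.
      At T: no right child.
      Visit T.
    Visit C.
  At M: go right to G.
    G is a leaf — visit G.
  Visit M.
Visit E.
Full post-order sequence: S, Q, J, L, N, T, C, G, M, E.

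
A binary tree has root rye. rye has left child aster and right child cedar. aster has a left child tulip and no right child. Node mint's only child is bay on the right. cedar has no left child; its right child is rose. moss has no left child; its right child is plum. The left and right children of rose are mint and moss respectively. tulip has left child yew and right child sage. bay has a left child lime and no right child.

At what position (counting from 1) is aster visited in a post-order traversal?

Post-order visits the left subtree, then the right subtree, then the node.
At rye: go left to aster.
  At aster: go left to tulip.
    At tulip: go left to yew.
      yew is a leaf — visit yew.
    At tulip: go right to sage.
      sage is a leaf — visit sage.
    Visit tulip.
  At aster: no right child.
  Visit aster.
At rye: go right to cedar.
  At cedar: no left child.
  At cedar: go right to rose.
    At rose: go left to mint.
      At mint: no left child.
      At mint: go right to bay.
        At bay: go left to lime.
          lime is a leaf — visit lime.
        At bay: no right child.
        Visit bay.
      Visit mint.
    At rose: go right to moss.
      At moss: no left child.
      At moss: go right to plum.
        plum is a leaf — visit plum.
      Visit moss.
    Visit rose.
  Visit cedar.
Visit rye.
Full post-order sequence: yew, sage, tulip, aster, lime, bay, mint, plum, moss, rose, cedar, rye.

4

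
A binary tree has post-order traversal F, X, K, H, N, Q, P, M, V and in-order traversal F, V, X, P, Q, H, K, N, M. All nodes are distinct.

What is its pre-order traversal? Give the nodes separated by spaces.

The last element of post-order is the root; it splits in-order into left and right subtrees.
Root V: left subtree has 1 node {F}, right has 7 {X, P, Q, H, K, N, M}.
  Root M: left subtree has 6 nodes {X, P, Q, H, K, N}, right has 0 { }.
    Root P: left subtree has 1 node {X}, right has 4 {Q, H, K, N}.
      Root Q: left subtree has 0 nodes { }, right has 3 {H, K, N}.
        Root N: left subtree has 2 nodes {H, K}, right has 0 { }.
          Root H: left subtree has 0 nodes { }, right has 1 {K}.

V F M P X Q N H K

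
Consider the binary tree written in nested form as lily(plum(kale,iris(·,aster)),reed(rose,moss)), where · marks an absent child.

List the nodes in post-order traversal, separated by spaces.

kale aster iris plum rose moss reed lily

Post-order visits the left subtree, then the right subtree, then the node.
At lily: go left to plum.
  At plum: go left to kale.
    kale is a leaf — visit kale.
  At plum: go right to iris.
    At iris: no left child.
    At iris: go right to aster.
      aster is a leaf — visit aster.
    Visit iris.
  Visit plum.
At lily: go right to reed.
  At reed: go left to rose.
    rose is a leaf — visit rose.
  At reed: go right to moss.
    moss is a leaf — visit moss.
  Visit reed.
Visit lily.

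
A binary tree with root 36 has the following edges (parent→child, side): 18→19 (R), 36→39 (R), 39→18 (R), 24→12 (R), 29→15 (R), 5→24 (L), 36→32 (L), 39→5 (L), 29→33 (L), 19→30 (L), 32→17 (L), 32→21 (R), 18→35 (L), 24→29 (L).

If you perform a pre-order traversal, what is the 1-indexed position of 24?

Pre-order visits the node, then its left subtree, then its right subtree.
Visit 36.
At 36: go left to 32.
  Visit 32.
  At 32: go left to 17.
    17 is a leaf — visit 17.
  At 32: go right to 21.
    21 is a leaf — visit 21.
At 36: go right to 39.
  Visit 39.
  At 39: go left to 5.
    Visit 5.
    At 5: go left to 24.
      Visit 24.
      At 24: go left to 29.
        Visit 29.
        At 29: go left to 33.
          33 is a leaf — visit 33.
        At 29: go right to 15.
          15 is a leaf — visit 15.
      At 24: go right to 12.
        12 is a leaf — visit 12.
    At 5: no right child.
  At 39: go right to 18.
    Visit 18.
    At 18: go left to 35.
      35 is a leaf — visit 35.
    At 18: go right to 19.
      Visit 19.
      At 19: go left to 30.
        30 is a leaf — visit 30.
      At 19: no right child.
Full pre-order sequence: 36, 32, 17, 21, 39, 5, 24, 29, 33, 15, 12, 18, 35, 19, 30.

7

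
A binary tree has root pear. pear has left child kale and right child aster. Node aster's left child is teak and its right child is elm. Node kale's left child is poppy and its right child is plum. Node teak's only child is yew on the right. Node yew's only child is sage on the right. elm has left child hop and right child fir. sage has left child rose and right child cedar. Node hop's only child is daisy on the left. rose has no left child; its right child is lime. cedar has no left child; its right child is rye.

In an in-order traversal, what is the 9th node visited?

In-order visits the left subtree, then the node, then the right subtree.
At pear: go left to kale.
  At kale: go left to poppy.
    poppy is a leaf — visit poppy.
  Visit kale.
  At kale: go right to plum.
    plum is a leaf — visit plum.
Visit pear.
At pear: go right to aster.
  At aster: go left to teak.
    At teak: no left child.
    Visit teak.
    At teak: go right to yew.
      At yew: no left child.
      Visit yew.
      At yew: go right to sage.
        At sage: go left to rose.
          At rose: no left child.
          Visit rose.
          At rose: go right to lime.
            lime is a leaf — visit lime.
        Visit sage.
        At sage: go right to cedar.
          At cedar: no left child.
          Visit cedar.
          At cedar: go right to rye.
            rye is a leaf — visit rye.
  Visit aster.
  At aster: go right to elm.
    At elm: go left to hop.
      At hop: go left to daisy.
        daisy is a leaf — visit daisy.
      Visit hop.
      At hop: no right child.
    Visit elm.
    At elm: go right to fir.
      fir is a leaf — visit fir.
Full in-order sequence: poppy, kale, plum, pear, teak, yew, rose, lime, sage, cedar, rye, aster, daisy, hop, elm, fir.

sage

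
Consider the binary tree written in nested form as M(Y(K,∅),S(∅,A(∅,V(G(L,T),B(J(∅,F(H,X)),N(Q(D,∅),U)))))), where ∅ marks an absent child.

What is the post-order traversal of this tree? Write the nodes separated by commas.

K, Y, L, T, G, H, X, F, J, D, Q, U, N, B, V, A, S, M

Post-order visits the left subtree, then the right subtree, then the node.
At M: go left to Y.
  At Y: go left to K.
    K is a leaf — visit K.
  At Y: no right child.
  Visit Y.
At M: go right to S.
  At S: no left child.
  At S: go right to A.
    At A: no left child.
    At A: go right to V.
      At V: go left to G.
        At G: go left to L.
          L is a leaf — visit L.
        At G: go right to T.
          T is a leaf — visit T.
        Visit G.
      At V: go right to B.
        At B: go left to J.
          At J: no left child.
          At J: go right to F.
            At F: go left to H.
              H is a leaf — visit H.
            At F: go right to X.
              X is a leaf — visit X.
            Visit F.
          Visit J.
        At B: go right to N.
          At N: go left to Q.
            At Q: go left to D.
              D is a leaf — visit D.
            At Q: no right child.
            Visit Q.
          At N: go right to U.
            U is a leaf — visit U.
          Visit N.
        Visit B.
      Visit V.
    Visit A.
  Visit S.
Visit M.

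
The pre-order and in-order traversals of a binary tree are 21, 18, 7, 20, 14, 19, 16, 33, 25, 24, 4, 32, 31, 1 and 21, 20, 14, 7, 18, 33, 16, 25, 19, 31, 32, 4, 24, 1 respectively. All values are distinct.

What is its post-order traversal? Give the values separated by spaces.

14 20 7 33 25 16 31 32 4 1 24 19 18 21

The first element of pre-order is the root; it splits in-order into left and right subtrees.
Root 21: left subtree has 0 nodes { }, right has 13 {20, 14, 7, 18, 33, 16, 25, 19, 31, 32, 4, 24, 1}.
  Root 18: left subtree has 3 nodes {20, 14, 7}, right has 9 {33, 16, 25, 19, 31, 32, 4, 24, 1}.
    Root 7: left subtree has 2 nodes {20, 14}, right has 0 { }.
      Root 20: left subtree has 0 nodes { }, right has 1 {14}.
    Root 19: left subtree has 3 nodes {33, 16, 25}, right has 5 {31, 32, 4, 24, 1}.
      Root 16: left subtree has 1 node {33}, right has 1 {25}.
      Root 24: left subtree has 3 nodes {31, 32, 4}, right has 1 {1}.
        Root 4: left subtree has 2 nodes {31, 32}, right has 0 { }.
          Root 32: left subtree has 1 node {31}, right has 0 { }.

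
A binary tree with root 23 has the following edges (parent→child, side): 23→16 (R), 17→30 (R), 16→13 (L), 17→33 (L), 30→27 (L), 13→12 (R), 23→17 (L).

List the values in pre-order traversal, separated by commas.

Pre-order visits the node, then its left subtree, then its right subtree.
Visit 23.
At 23: go left to 17.
  Visit 17.
  At 17: go left to 33.
    33 is a leaf — visit 33.
  At 17: go right to 30.
    Visit 30.
    At 30: go left to 27.
      27 is a leaf — visit 27.
    At 30: no right child.
At 23: go right to 16.
  Visit 16.
  At 16: go left to 13.
    Visit 13.
    At 13: no left child.
    At 13: go right to 12.
      12 is a leaf — visit 12.
  At 16: no right child.

23, 17, 33, 30, 27, 16, 13, 12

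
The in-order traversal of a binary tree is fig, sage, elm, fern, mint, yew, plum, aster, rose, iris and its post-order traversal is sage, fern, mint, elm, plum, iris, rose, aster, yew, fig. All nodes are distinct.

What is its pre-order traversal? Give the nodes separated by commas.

The last element of post-order is the root; it splits in-order into left and right subtrees.
Root fig: left subtree has 0 nodes { }, right has 9 {sage, elm, fern, mint, yew, plum, aster, rose, iris}.
  Root yew: left subtree has 4 nodes {sage, elm, fern, mint}, right has 4 {plum, aster, rose, iris}.
    Root elm: left subtree has 1 node {sage}, right has 2 {fern, mint}.
      Root mint: left subtree has 1 node {fern}, right has 0 { }.
    Root aster: left subtree has 1 node {plum}, right has 2 {rose, iris}.
      Root rose: left subtree has 0 nodes { }, right has 1 {iris}.

fig, yew, elm, sage, mint, fern, aster, plum, rose, iris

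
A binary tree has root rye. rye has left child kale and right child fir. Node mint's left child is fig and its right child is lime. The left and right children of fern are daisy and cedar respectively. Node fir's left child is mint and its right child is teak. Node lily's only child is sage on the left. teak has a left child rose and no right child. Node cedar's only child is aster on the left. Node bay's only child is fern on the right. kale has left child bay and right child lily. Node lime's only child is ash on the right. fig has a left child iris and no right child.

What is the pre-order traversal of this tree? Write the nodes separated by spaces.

rye kale bay fern daisy cedar aster lily sage fir mint fig iris lime ash teak rose

Pre-order visits the node, then its left subtree, then its right subtree.
Visit rye.
At rye: go left to kale.
  Visit kale.
  At kale: go left to bay.
    Visit bay.
    At bay: no left child.
    At bay: go right to fern.
      Visit fern.
      At fern: go left to daisy.
        daisy is a leaf — visit daisy.
      At fern: go right to cedar.
        Visit cedar.
        At cedar: go left to aster.
          aster is a leaf — visit aster.
        At cedar: no right child.
  At kale: go right to lily.
    Visit lily.
    At lily: go left to sage.
      sage is a leaf — visit sage.
    At lily: no right child.
At rye: go right to fir.
  Visit fir.
  At fir: go left to mint.
    Visit mint.
    At mint: go left to fig.
      Visit fig.
      At fig: go left to iris.
        iris is a leaf — visit iris.
      At fig: no right child.
    At mint: go right to lime.
      Visit lime.
      At lime: no left child.
      At lime: go right to ash.
        ash is a leaf — visit ash.
  At fir: go right to teak.
    Visit teak.
    At teak: go left to rose.
      rose is a leaf — visit rose.
    At teak: no right child.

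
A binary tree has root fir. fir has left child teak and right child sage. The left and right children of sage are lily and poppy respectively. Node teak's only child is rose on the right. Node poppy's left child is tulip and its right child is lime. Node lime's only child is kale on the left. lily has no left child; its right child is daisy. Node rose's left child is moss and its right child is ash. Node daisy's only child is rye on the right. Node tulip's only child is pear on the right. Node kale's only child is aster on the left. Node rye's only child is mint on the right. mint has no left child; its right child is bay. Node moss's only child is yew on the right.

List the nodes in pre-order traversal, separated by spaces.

fir teak rose moss yew ash sage lily daisy rye mint bay poppy tulip pear lime kale aster

Pre-order visits the node, then its left subtree, then its right subtree.
Visit fir.
At fir: go left to teak.
  Visit teak.
  At teak: no left child.
  At teak: go right to rose.
    Visit rose.
    At rose: go left to moss.
      Visit moss.
      At moss: no left child.
      At moss: go right to yew.
        yew is a leaf — visit yew.
    At rose: go right to ash.
      ash is a leaf — visit ash.
At fir: go right to sage.
  Visit sage.
  At sage: go left to lily.
    Visit lily.
    At lily: no left child.
    At lily: go right to daisy.
      Visit daisy.
      At daisy: no left child.
      At daisy: go right to rye.
        Visit rye.
        At rye: no left child.
        At rye: go right to mint.
          Visit mint.
          At mint: no left child.
          At mint: go right to bay.
            bay is a leaf — visit bay.
  At sage: go right to poppy.
    Visit poppy.
    At poppy: go left to tulip.
      Visit tulip.
      At tulip: no left child.
      At tulip: go right to pear.
        pear is a leaf — visit pear.
    At poppy: go right to lime.
      Visit lime.
      At lime: go left to kale.
        Visit kale.
        At kale: go left to aster.
          aster is a leaf — visit aster.
        At kale: no right child.
      At lime: no right child.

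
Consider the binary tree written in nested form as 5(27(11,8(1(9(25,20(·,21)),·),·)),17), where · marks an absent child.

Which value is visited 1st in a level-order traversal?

Level-order visits nodes level by level from the root, left to right within each level.
Level 0: 5
Level 1: 27, 17
Level 2: 11, 8
Level 3: 1
Level 4: 9
Level 5: 25, 20
Level 6: 21
Full level-order sequence: 5, 27, 17, 11, 8, 1, 9, 25, 20, 21.

5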